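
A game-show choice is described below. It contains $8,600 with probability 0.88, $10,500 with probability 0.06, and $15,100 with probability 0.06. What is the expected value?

EV = 0.88 × 8600 + 0.06 × 10500 + 0.06 × 15100 = 7568 + 630 + 906 = 9104

$9,104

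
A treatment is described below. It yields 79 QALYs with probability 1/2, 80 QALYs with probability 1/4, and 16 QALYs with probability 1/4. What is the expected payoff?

EV = 1/2 × 79 + 1/4 × 80 + 1/4 × 16 = 39.5 + 20 + 4 = 63.5

63.5 QALYs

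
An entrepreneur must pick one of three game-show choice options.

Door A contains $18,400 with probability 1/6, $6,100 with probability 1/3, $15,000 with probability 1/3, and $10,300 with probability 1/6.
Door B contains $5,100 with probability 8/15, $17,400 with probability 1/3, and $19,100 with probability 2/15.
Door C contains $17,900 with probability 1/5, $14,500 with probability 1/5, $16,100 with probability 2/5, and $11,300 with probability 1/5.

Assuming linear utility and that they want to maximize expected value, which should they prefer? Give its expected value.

Door C ($15,180)

Door A = 1/6 × 18400 + 1/3 × 6100 + 1/3 × 15000 + 1/6 × 10300 = 3066.6667 + 2033.3333 + 5000 + 1716.6667 = 11816.6667
Door B = 8/15 × 5100 + 1/3 × 17400 + 2/15 × 19100 = 2720 + 5800 + 2546.6667 = 11066.6667
Door C = 1/5 × 17900 + 1/5 × 14500 + 2/5 × 16100 + 1/5 × 11300 = 3580 + 2900 + 6440 + 2260 = 15180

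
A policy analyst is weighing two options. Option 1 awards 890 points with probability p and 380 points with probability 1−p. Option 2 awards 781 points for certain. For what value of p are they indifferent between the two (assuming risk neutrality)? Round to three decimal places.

p = 0.786

p·890 + (1−p)·380 = 781
510p + 380 = 781
p = (781 − 380) / 510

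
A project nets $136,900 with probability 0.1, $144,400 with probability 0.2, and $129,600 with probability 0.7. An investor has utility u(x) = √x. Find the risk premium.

E[u] = 0.1·√136900 + 0.2·√144400 + 0.7·√129600 = 0.1·370 + 0.2·380 + 0.7·360 = 365
CE = (365)² = 133225
Risk premium = EV − CE = 133290 − 133225 = 65

$65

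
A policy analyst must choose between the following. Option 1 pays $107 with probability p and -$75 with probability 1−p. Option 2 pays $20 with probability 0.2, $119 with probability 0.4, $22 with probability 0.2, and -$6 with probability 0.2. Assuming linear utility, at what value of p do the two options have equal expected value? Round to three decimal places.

p = 0.713

EV(Option 2) = 0.2 × 20 + 0.4 × 119 + 0.2 × 22 + 0.2 × (-6) = 4 + 47.6 + 4.4 − 1.2 = 54.8
p·107 + (1−p)·(-75) = 54.8
182p − 75 = 54.8
p = (54.8 + 75) / 182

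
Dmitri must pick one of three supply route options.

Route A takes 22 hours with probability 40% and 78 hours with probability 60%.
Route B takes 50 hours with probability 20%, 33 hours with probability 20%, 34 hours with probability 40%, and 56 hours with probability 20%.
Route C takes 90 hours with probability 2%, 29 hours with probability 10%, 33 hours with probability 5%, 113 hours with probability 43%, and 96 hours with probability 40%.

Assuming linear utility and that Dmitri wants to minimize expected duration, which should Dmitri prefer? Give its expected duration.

Route A = 0.4 × 22 + 0.6 × 78 = 8.8 + 46.8 = 55.6
Route B = 0.2 × 50 + 0.2 × 33 + 0.4 × 34 + 0.2 × 56 = 10 + 6.6 + 13.6 + 11.2 = 41.4
Route C = 0.02 × 90 + 0.1 × 29 + 0.05 × 33 + 0.43 × 113 + 0.4 × 96 = 1.8 + 2.9 + 1.65 + 48.59 + 38.4 = 93.34

Route B (41.4 hours)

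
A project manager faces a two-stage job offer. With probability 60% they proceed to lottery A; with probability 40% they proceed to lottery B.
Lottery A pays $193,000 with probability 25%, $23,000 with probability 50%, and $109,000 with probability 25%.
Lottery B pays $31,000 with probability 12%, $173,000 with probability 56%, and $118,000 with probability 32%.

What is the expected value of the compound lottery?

EV(A) = 0.25 × 193000 + 0.5 × 23000 + 0.25 × 109000 = 48250 + 11500 + 27250 = 87000
EV(B) = 0.12 × 31000 + 0.56 × 173000 + 0.32 × 118000 = 3720 + 96880 + 37760 = 138360
Overall = 0.6 × 87000 + 0.4 × 138360 = 52200 + 55344 = 107544

$107,544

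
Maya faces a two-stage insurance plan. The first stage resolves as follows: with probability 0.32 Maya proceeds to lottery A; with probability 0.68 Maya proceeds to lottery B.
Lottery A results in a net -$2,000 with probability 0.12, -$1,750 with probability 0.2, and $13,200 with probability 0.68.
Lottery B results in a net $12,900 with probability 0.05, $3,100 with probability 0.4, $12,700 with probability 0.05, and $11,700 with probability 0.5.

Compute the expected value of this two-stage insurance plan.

$8,375.12

EV(A) = 0.12 × (-2000) + 0.2 × (-1750) + 0.68 × 13200 = -240 − 350 + 8976 = 8386
EV(B) = 0.05 × 12900 + 0.4 × 3100 + 0.05 × 12700 + 0.5 × 11700 = 645 + 1240 + 635 + 5850 = 8370
Overall = 0.32 × 8386 + 0.68 × 8370 = 2683.52 + 5691.6 = 8375.12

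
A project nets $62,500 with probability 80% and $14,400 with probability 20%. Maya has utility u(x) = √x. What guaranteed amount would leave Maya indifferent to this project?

E[u] = 0.8·√62500 + 0.2·√14400 = 0.8·250 + 0.2·120 = 224
CE = (224)² = 50176

$50,176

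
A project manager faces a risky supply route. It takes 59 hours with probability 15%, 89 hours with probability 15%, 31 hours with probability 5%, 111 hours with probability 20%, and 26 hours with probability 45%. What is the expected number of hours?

EV = 0.15 × 59 + 0.15 × 89 + 0.05 × 31 + 0.2 × 111 + 0.45 × 26 = 8.85 + 13.35 + 1.55 + 22.2 + 11.7 = 57.65

57.65 hours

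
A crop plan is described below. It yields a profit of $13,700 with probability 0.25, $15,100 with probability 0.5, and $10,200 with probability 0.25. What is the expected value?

EV = 0.25 × 13700 + 0.5 × 15100 + 0.25 × 10200 = 3425 + 7550 + 2550 = 13525

$13,525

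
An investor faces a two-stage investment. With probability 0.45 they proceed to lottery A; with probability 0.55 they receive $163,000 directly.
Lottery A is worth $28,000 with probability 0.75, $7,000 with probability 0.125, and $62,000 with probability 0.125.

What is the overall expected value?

EV(A) = 0.75 × 28000 + 0.125 × 7000 + 0.125 × 62000 = 21000 + 875 + 7750 = 29625
Branch B: 163000 (certain)
Overall = 0.45 × 29625 + 0.55 × 163000 = 13331.25 + 89650 = 102981.25

$102,981.25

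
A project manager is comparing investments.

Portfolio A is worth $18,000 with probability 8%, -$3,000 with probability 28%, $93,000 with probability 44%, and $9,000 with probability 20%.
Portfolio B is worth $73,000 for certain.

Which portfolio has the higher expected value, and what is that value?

Portfolio A = 0.08 × 18000 + 0.28 × (-3000) + 0.44 × 93000 + 0.2 × 9000 = 1440 − 840 + 40920 + 1800 = 43320
Portfolio B: 73000 (certain)

Portfolio B ($73,000)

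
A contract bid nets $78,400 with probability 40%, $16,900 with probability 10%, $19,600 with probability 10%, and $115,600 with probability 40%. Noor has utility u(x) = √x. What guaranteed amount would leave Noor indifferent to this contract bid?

$75,625

E[u] = 0.4·√78400 + 0.1·√16900 + 0.1·√19600 + 0.4·√115600 = 0.4·280 + 0.1·130 + 0.1·140 + 0.4·340 = 275
CE = (275)² = 75625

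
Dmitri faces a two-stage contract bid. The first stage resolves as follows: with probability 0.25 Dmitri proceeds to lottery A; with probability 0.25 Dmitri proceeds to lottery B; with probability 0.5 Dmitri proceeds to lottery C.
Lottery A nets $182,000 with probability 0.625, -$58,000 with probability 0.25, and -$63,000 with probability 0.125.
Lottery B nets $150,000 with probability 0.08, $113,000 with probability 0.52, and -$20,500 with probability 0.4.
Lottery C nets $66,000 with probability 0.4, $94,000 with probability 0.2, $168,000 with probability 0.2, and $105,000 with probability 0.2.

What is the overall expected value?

EV(A) = 0.625 × 182000 + 0.25 × (-58000) + 0.125 × (-63000) = 113750 − 14500 − 7875 = 91375
EV(B) = 0.08 × 150000 + 0.52 × 113000 + 0.4 × (-20500) = 12000 + 58760 − 8200 = 62560
EV(C) = 0.4 × 66000 + 0.2 × 94000 + 0.2 × 168000 + 0.2 × 105000 = 26400 + 18800 + 33600 + 21000 = 99800
Overall = 0.25 × 91375 + 0.25 × 62560 + 0.5 × 99800 = 22843.75 + 15640 + 49900 = 88383.75

$88,383.75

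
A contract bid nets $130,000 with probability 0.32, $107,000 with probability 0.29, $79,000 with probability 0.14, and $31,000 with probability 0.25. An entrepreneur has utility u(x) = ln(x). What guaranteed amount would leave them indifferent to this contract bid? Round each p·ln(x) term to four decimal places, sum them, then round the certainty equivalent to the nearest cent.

E[u] = 0.32·ln(130000) + 0.29·ln(107000) + 0.14·ln(79000) + 0.25·ln(31000) = 3.7681 + 3.3584 + 1.5788 + 2.5854 = 11.2907
CE = e^11.2907 ≈ 80073.48

$80,073.48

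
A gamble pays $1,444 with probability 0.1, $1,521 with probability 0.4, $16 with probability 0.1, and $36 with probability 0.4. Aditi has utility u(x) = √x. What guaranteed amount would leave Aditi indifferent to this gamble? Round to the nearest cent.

E[u] = 0.1·√1444 + 0.4·√1521 + 0.1·√16 + 0.4·√36 = 0.1·38 + 0.4·39 + 0.1·4 + 0.4·6 = 22.2
CE = (22.2)² = 492.84

$492.84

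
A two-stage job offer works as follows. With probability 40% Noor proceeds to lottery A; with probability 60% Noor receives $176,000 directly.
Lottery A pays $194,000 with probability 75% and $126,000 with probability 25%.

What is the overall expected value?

EV(A) = 0.75 × 194000 + 0.25 × 126000 = 145500 + 31500 = 177000
Branch B: 176000 (certain)
Overall = 0.4 × 177000 + 0.6 × 176000 = 70800 + 105600 = 176400

$176,400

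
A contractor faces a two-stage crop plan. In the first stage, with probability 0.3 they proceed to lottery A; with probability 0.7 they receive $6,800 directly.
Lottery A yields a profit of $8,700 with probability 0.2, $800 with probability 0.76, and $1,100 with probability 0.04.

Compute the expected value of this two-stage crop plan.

$5,477.60

EV(A) = 0.2 × 8700 + 0.76 × 800 + 0.04 × 1100 = 1740 + 608 + 44 = 2392
Branch B: 6800 (certain)
Overall = 0.3 × 2392 + 0.7 × 6800 = 717.6 + 4760 = 5477.6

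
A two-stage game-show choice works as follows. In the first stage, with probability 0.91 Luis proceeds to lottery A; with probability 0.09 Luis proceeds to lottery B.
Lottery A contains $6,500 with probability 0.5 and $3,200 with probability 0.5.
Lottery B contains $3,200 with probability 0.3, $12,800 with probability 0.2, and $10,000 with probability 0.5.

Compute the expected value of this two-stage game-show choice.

EV(A) = 0.5 × 6500 + 0.5 × 3200 = 3250 + 1600 = 4850
EV(B) = 0.3 × 3200 + 0.2 × 12800 + 0.5 × 10000 = 960 + 2560 + 5000 = 8520
Overall = 0.91 × 4850 + 0.09 × 8520 = 4413.5 + 766.8 = 5180.3

$5,180.30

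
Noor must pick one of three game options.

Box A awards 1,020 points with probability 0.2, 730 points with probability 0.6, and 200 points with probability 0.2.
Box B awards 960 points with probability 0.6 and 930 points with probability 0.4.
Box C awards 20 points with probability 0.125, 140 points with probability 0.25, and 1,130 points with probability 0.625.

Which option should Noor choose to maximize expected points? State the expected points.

Box A = 0.2 × 1020 + 0.6 × 730 + 0.2 × 200 = 204 + 438 + 40 = 682
Box B = 0.6 × 960 + 0.4 × 930 = 576 + 372 = 948
Box C = 0.125 × 20 + 0.25 × 140 + 0.625 × 1130 = 2.5 + 35 + 706.25 = 743.75

Box B (948 points)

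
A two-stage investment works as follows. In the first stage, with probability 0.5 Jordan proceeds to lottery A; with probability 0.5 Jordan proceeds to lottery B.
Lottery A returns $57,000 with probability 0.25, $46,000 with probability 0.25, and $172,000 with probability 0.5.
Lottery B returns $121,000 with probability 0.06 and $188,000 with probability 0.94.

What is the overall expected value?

EV(A) = 0.25 × 57000 + 0.25 × 46000 + 0.5 × 172000 = 14250 + 11500 + 86000 = 111750
EV(B) = 0.06 × 121000 + 0.94 × 188000 = 7260 + 176720 = 183980
Overall = 0.5 × 111750 + 0.5 × 183980 = 55875 + 91990 = 147865

$147,865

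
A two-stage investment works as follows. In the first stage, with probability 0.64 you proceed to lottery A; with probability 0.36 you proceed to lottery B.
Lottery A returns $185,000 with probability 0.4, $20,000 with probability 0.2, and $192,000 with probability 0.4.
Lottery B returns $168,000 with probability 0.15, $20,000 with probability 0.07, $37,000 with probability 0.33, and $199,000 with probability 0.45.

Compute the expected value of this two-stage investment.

EV(A) = 0.4 × 185000 + 0.2 × 20000 + 0.4 × 192000 = 74000 + 4000 + 76800 = 154800
EV(B) = 0.15 × 168000 + 0.07 × 20000 + 0.33 × 37000 + 0.45 × 199000 = 25200 + 1400 + 12210 + 89550 = 128360
Overall = 0.64 × 154800 + 0.36 × 128360 = 99072 + 46209.6 = 145281.6

$145,281.60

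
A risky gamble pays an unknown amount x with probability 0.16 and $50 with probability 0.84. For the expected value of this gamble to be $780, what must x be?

x = $4,612.50

0.16·x + 0.84·50 = 780
0.16·x = 780 − 42 = 738
x = 738 / 0.16 = 4612.5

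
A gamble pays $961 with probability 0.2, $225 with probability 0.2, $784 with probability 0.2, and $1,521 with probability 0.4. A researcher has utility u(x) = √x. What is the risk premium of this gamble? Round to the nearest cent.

$78.24

E[u] = 0.2·√961 + 0.2·√225 + 0.2·√784 + 0.4·√1521 = 0.2·31 + 0.2·15 + 0.2·28 + 0.4·39 = 30.4
CE = (30.4)² = 924.16
Risk premium = EV − CE = 1002.4 − 924.16 = 78.24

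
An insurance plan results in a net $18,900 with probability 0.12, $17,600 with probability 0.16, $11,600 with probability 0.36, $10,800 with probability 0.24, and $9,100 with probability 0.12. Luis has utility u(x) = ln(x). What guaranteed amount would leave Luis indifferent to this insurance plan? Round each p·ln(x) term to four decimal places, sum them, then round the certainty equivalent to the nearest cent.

E[u] = 0.12·ln(18900) + 0.16·ln(17600) + 0.36·ln(11600) + 0.24·ln(10800) + 0.12·ln(9100) = 1.1816 + 1.5641 + 3.3692 + 2.2290 + 1.0939 = 9.4378
CE = e^9.4378 ≈ 12554.07

$12,554.07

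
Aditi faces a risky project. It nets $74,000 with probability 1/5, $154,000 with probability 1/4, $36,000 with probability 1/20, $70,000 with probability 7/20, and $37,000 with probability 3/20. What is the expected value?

EV = 1/5 × 74000 + 1/4 × 154000 + 1/20 × 36000 + 7/20 × 70000 + 3/20 × 37000 = 14800 + 38500 + 1800 + 24500 + 5550 = 85150

$85,150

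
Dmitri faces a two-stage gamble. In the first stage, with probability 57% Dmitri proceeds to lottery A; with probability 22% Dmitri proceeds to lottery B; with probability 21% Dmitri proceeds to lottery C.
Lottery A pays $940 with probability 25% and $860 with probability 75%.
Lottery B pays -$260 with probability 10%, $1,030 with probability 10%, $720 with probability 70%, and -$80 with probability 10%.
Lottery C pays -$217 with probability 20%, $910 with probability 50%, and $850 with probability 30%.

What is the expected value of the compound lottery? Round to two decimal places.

EV(A) = 0.25 × 940 + 0.75 × 860 = 235 + 645 = 880
EV(B) = 0.1 × (-260) + 0.1 × 1030 + 0.7 × 720 + 0.1 × (-80) = -26 + 103 + 504 − 8 = 573
EV(C) = 0.2 × (-217) + 0.5 × 910 + 0.3 × 850 = -43.4 + 455 + 255 = 666.6
Overall = 0.57 × 880 + 0.22 × 573 + 0.21 × 666.6 = 501.6 + 126.06 + 139.986 = 767.646

$767.65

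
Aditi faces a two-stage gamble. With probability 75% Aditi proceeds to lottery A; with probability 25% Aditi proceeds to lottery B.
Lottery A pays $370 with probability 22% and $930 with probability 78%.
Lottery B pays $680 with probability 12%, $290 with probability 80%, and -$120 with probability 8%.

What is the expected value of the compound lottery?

EV(A) = 0.22 × 370 + 0.78 × 930 = 81.4 + 725.4 = 806.8
EV(B) = 0.12 × 680 + 0.8 × 290 + 0.08 × (-120) = 81.6 + 232 − 9.6 = 304
Overall = 0.75 × 806.8 + 0.25 × 304 = 605.1 + 76 = 681.1

$681.10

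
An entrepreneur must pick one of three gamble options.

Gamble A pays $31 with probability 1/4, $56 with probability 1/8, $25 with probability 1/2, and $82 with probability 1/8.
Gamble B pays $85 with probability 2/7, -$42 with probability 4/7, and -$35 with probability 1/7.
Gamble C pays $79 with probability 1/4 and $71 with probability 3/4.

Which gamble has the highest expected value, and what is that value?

Gamble A = 1/4 × 31 + 1/8 × 56 + 1/2 × 25 + 1/8 × 82 = 7.75 + 7 + 12.5 + 10.25 = 37.5
Gamble B = 2/7 × 85 + 4/7 × (-42) + 1/7 × (-35) = 24.2857 − 24 − 5 = -4.7143
Gamble C = 1/4 × 79 + 3/4 × 71 = 19.75 + 53.25 = 73

Gamble C ($73)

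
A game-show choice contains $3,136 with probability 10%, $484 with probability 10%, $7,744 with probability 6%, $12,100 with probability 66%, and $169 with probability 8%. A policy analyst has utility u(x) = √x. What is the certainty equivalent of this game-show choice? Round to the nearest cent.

E[u] = 0.1·√3136 + 0.1·√484 + 0.06·√7744 + 0.66·√12100 + 0.08·√169 = 0.1·56 + 0.1·22 + 0.06·88 + 0.66·110 + 0.08·13 = 86.72
CE = (86.72)² = 7520.3584

$7,520.36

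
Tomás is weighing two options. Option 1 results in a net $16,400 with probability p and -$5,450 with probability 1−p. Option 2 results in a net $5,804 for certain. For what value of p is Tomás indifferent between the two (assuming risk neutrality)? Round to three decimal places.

p = 0.515

p·16400 + (1−p)·(-5450) = 5804
21850p − 5450 = 5804
p = (5804 + 5450) / 21850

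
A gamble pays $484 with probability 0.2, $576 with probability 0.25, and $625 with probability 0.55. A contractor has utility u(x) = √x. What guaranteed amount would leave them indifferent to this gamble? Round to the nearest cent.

$583.22

E[u] = 0.2·√484 + 0.25·√576 + 0.55·√625 = 0.2·22 + 0.25·24 + 0.55·25 = 24.15
CE = (24.15)² = 583.2225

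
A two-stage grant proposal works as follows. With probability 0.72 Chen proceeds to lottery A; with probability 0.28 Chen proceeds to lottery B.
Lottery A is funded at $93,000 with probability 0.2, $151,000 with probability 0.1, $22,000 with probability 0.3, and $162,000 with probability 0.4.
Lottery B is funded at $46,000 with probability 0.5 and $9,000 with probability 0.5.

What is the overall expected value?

$83,372

EV(A) = 0.2 × 93000 + 0.1 × 151000 + 0.3 × 22000 + 0.4 × 162000 = 18600 + 15100 + 6600 + 64800 = 105100
EV(B) = 0.5 × 46000 + 0.5 × 9000 = 23000 + 4500 = 27500
Overall = 0.72 × 105100 + 0.28 × 27500 = 75672 + 7700 = 83372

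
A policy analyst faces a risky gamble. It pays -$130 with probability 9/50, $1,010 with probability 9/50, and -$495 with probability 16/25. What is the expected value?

-$158.40

EV = 9/50 × (-130) + 9/50 × 1010 + 16/25 × (-495) = -23.4 + 181.8 − 316.8 = -158.4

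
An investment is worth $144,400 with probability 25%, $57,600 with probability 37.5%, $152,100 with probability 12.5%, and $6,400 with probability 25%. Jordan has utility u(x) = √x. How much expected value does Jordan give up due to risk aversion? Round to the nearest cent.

E[u] = 0.25·√144400 + 0.375·√57600 + 0.125·√152100 + 0.25·√6400 = 0.25·380 + 0.375·240 + 0.125·390 + 0.25·80 = 253.75
CE = (253.75)² = 64389.0625
Risk premium = EV − CE = 78312.5 − 64389.0625 = 13923.4375

$13,923.44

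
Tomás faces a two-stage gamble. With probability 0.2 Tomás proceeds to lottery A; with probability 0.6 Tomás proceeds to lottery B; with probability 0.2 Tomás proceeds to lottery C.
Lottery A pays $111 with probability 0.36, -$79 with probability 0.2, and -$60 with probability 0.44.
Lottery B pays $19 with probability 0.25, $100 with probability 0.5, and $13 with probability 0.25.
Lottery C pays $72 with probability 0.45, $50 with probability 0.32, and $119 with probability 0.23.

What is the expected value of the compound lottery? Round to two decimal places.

$49.51

EV(A) = 0.36 × 111 + 0.2 × (-79) + 0.44 × (-60) = 39.96 − 15.8 − 26.4 = -2.24
EV(B) = 0.25 × 19 + 0.5 × 100 + 0.25 × 13 = 4.75 + 50 + 3.25 = 58
EV(C) = 0.45 × 72 + 0.32 × 50 + 0.23 × 119 = 32.4 + 16 + 27.37 = 75.77
Overall = 0.2 × (-2.24) + 0.6 × 58 + 0.2 × 75.77 = -0.448 + 34.8 + 15.154 = 49.506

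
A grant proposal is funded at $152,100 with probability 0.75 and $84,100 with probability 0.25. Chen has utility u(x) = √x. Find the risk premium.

E[u] = 0.75·√152100 + 0.25·√84100 = 0.75·390 + 0.25·290 = 365
CE = (365)² = 133225
Risk premium = EV − CE = 135100 − 133225 = 1875

$1,875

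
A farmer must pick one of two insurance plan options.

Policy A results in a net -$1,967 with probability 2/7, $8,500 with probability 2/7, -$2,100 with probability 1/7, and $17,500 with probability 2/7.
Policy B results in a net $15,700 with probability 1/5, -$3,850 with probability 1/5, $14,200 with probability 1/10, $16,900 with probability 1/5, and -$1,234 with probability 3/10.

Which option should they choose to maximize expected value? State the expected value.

Policy A = 2/7 × (-1967) + 2/7 × 8500 + 1/7 × (-2100) + 2/7 × 17500 = -562 + 2428.5714 − 300 + 5000 = 6566.5714
Policy B = 1/5 × 15700 + 1/5 × (-3850) + 1/10 × 14200 + 1/5 × 16900 + 3/10 × (-1234) = 3140 − 770 + 1420 + 3380 − 370.2 = 6799.8

Policy B ($6,799.80)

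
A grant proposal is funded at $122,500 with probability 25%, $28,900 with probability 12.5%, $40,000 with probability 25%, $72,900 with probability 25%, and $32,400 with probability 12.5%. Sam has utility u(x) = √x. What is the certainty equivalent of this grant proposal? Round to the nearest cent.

E[u] = 0.25·√122500 + 0.125·√28900 + 0.25·√40000 + 0.25·√72900 + 0.125·√32400 = 0.25·350 + 0.125·170 + 0.25·200 + 0.25·270 + 0.125·180 = 248.75
CE = (248.75)² = 61876.5625

$61,876.56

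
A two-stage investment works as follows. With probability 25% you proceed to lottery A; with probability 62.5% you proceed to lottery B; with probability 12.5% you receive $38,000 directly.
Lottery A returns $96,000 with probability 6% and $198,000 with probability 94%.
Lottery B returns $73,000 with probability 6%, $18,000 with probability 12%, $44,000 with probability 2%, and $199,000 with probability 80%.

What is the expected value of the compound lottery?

EV(A) = 0.06 × 96000 + 0.94 × 198000 = 5760 + 186120 = 191880
EV(B) = 0.06 × 73000 + 0.12 × 18000 + 0.02 × 44000 + 0.8 × 199000 = 4380 + 2160 + 880 + 159200 = 166620
Branch C: 38000 (certain)
Overall = 0.25 × 191880 + 0.625 × 166620 + 0.125 × 38000 = 47970 + 104137.5 + 4750 = 156857.5

$156,857.50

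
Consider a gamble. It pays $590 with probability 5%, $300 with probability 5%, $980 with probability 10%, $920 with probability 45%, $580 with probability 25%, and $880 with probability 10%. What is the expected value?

$789.50

EV = 0.05 × 590 + 0.05 × 300 + 0.1 × 980 + 0.45 × 920 + 0.25 × 580 + 0.1 × 880 = 29.5 + 15 + 98 + 414 + 145 + 88 = 789.5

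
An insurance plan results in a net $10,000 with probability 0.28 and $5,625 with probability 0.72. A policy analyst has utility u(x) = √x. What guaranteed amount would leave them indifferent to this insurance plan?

E[u] = 0.28·√10000 + 0.72·√5625 = 0.28·100 + 0.72·75 = 82
CE = (82)² = 6724

$6,724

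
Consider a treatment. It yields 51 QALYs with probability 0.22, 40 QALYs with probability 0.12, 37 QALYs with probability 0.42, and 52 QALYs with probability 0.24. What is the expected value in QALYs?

EV = 0.22 × 51 + 0.12 × 40 + 0.42 × 37 + 0.24 × 52 = 11.22 + 4.8 + 15.54 + 12.48 = 44.04

44.04 QALYs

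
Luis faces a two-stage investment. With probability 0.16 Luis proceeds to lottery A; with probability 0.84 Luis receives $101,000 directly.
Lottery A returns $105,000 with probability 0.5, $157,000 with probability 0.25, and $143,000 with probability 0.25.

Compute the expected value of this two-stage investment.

EV(A) = 0.5 × 105000 + 0.25 × 157000 + 0.25 × 143000 = 52500 + 39250 + 35750 = 127500
Branch B: 101000 (certain)
Overall = 0.16 × 127500 + 0.84 × 101000 = 20400 + 84840 = 105240

$105,240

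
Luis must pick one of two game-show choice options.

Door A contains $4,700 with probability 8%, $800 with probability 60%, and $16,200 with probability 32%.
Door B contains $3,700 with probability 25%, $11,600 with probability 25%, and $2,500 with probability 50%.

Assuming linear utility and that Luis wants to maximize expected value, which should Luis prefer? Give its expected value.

Door A ($6,040)

Door A = 0.08 × 4700 + 0.6 × 800 + 0.32 × 16200 = 376 + 480 + 5184 = 6040
Door B = 0.25 × 3700 + 0.25 × 11600 + 0.5 × 2500 = 925 + 2900 + 1250 = 5075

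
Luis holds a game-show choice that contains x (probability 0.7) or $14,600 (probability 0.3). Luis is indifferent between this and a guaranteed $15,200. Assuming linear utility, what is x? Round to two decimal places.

x = $15,457.14

0.7·x + 0.3·14600 = 15200
0.7·x = 15200 − 4380 = 10820
x = 10820 / 0.7 = 15457.1429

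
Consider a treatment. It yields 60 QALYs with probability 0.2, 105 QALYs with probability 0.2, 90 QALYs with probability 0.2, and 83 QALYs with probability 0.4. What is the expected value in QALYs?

84.2 QALYs

EV = 0.2 × 60 + 0.2 × 105 + 0.2 × 90 + 0.4 × 83 = 12 + 21 + 18 + 33.2 = 84.2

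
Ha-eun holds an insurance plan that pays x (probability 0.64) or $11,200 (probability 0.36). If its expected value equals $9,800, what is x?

0.64·x + 0.36·11200 = 9800
0.64·x = 9800 − 4032 = 5768
x = 5768 / 0.64 = 9012.5

x = $9,012.50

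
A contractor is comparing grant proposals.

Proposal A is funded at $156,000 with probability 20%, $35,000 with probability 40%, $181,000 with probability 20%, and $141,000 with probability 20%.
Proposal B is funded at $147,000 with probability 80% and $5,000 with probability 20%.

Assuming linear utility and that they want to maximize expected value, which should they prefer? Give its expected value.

Proposal A = 0.2 × 156000 + 0.4 × 35000 + 0.2 × 181000 + 0.2 × 141000 = 31200 + 14000 + 36200 + 28200 = 109600
Proposal B = 0.8 × 147000 + 0.2 × 5000 = 117600 + 1000 = 118600

Proposal B ($118,600)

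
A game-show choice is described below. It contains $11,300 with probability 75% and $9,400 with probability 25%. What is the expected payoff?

$10,825

EV = 0.75 × 11300 + 0.25 × 9400 = 8475 + 2350 = 10825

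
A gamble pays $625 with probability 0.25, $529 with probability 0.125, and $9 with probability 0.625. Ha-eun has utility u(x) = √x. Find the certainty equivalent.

E[u] = 0.25·√625 + 0.125·√529 + 0.625·√9 = 0.25·25 + 0.125·23 + 0.625·3 = 11
CE = (11)² = 121

$121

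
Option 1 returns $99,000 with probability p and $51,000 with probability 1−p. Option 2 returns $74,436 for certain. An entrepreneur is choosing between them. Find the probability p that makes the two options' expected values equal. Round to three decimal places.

p = 0.488

p·99000 + (1−p)·51000 = 74436
48000p + 51000 = 74436
p = (74436 − 51000) / 48000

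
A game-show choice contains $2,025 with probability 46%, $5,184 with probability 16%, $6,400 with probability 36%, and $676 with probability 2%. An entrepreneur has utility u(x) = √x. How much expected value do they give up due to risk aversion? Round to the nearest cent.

$291.29

E[u] = 0.46·√2025 + 0.16·√5184 + 0.36·√6400 + 0.02·√676 = 0.46·45 + 0.16·72 + 0.36·80 + 0.02·26 = 61.54
CE = (61.54)² = 3787.1716
Risk premium = EV − CE = 4078.46 − 3787.1716 = 291.2884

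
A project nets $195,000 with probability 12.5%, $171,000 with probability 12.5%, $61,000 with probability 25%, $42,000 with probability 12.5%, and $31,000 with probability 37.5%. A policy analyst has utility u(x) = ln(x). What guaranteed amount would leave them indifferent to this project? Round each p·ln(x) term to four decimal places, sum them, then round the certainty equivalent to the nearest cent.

E[u] = 0.125·ln(195000) + 0.125·ln(171000) + 0.25·ln(61000) + 0.125·ln(42000) + 0.375·ln(31000) = 1.5226 + 1.5062 + 2.7547 + 1.3307 + 3.8782 = 10.9924
CE = e^10.9924 ≈ 59420.82

$59,420.82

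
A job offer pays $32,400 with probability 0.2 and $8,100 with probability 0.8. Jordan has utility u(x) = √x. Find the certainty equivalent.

$11,664

E[u] = 0.2·√32400 + 0.8·√8100 = 0.2·180 + 0.8·90 = 108
CE = (108)² = 11664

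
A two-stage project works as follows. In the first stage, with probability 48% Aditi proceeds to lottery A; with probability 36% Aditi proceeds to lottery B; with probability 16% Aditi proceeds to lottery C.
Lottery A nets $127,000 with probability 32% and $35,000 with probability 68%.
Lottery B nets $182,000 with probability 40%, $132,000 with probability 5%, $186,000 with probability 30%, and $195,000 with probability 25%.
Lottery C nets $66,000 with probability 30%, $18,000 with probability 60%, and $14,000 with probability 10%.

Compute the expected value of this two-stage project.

$102,273.20

EV(A) = 0.32 × 127000 + 0.68 × 35000 = 40640 + 23800 = 64440
EV(B) = 0.4 × 182000 + 0.05 × 132000 + 0.3 × 186000 + 0.25 × 195000 = 72800 + 6600 + 55800 + 48750 = 183950
EV(C) = 0.3 × 66000 + 0.6 × 18000 + 0.1 × 14000 = 19800 + 10800 + 1400 = 32000
Overall = 0.48 × 64440 + 0.36 × 183950 + 0.16 × 32000 = 30931.2 + 66222 + 5120 = 102273.2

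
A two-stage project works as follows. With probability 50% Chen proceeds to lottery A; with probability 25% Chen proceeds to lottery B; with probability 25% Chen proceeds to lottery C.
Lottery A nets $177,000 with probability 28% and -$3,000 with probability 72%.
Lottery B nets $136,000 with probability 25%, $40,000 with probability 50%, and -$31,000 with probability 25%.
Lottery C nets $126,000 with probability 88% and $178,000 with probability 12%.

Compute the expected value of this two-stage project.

$68,322.50

EV(A) = 0.28 × 177000 + 0.72 × (-3000) = 49560 − 2160 = 47400
EV(B) = 0.25 × 136000 + 0.5 × 40000 + 0.25 × (-31000) = 34000 + 20000 − 7750 = 46250
EV(C) = 0.88 × 126000 + 0.12 × 178000 = 110880 + 21360 = 132240
Overall = 0.5 × 47400 + 0.25 × 46250 + 0.25 × 132240 = 23700 + 11562.5 + 33060 = 68322.5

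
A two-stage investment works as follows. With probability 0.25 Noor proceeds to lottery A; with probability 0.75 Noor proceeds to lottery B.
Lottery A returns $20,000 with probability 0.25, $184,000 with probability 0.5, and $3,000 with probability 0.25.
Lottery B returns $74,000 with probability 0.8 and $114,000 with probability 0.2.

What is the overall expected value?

$85,937.50

EV(A) = 0.25 × 20000 + 0.5 × 184000 + 0.25 × 3000 = 5000 + 92000 + 750 = 97750
EV(B) = 0.8 × 74000 + 0.2 × 114000 = 59200 + 22800 = 82000
Overall = 0.25 × 97750 + 0.75 × 82000 = 24437.5 + 61500 = 85937.5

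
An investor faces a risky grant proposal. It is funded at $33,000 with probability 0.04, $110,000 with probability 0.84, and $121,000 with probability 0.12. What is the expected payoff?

$108,240

EV = 0.04 × 33000 + 0.84 × 110000 + 0.12 × 121000 = 1320 + 92400 + 14520 = 108240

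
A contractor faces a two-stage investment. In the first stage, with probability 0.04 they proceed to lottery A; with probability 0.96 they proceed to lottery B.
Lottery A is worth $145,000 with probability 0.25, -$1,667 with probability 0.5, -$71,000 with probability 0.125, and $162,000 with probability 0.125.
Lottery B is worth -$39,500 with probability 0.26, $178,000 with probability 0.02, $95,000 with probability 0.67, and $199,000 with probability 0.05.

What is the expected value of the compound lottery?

EV(A) = 0.25 × 145000 + 0.5 × (-1667) + 0.125 × (-71000) + 0.125 × 162000 = 36250 − 833.5 − 8875 + 20250 = 46791.5
EV(B) = 0.26 × (-39500) + 0.02 × 178000 + 0.67 × 95000 + 0.05 × 199000 = -10270 + 3560 + 63650 + 9950 = 66890
Overall = 0.04 × 46791.5 + 0.96 × 66890 = 1871.66 + 64214.4 = 66086.06

$66,086.06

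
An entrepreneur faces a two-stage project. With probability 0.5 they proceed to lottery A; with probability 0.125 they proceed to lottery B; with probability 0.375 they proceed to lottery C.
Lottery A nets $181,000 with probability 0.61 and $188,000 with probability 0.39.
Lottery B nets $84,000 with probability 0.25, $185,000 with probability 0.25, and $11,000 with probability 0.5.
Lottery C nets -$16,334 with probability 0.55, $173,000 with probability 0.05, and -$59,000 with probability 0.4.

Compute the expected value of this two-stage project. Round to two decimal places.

$91,983.61

EV(A) = 0.61 × 181000 + 0.39 × 188000 = 110410 + 73320 = 183730
EV(B) = 0.25 × 84000 + 0.25 × 185000 + 0.5 × 11000 = 21000 + 46250 + 5500 = 72750
EV(C) = 0.55 × (-16334) + 0.05 × 173000 + 0.4 × (-59000) = -8983.7 + 8650 − 23600 = -23933.7
Overall = 0.5 × 183730 + 0.125 × 72750 + 0.375 × (-23933.7) = 91865 + 9093.75 − 8975.1375 = 91983.6125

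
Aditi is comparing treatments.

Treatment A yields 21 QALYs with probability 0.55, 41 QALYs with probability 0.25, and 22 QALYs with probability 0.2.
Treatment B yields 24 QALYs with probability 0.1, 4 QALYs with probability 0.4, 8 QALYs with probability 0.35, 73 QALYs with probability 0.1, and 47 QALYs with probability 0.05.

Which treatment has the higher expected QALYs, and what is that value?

Treatment A = 0.55 × 21 + 0.25 × 41 + 0.2 × 22 = 11.55 + 10.25 + 4.4 = 26.2
Treatment B = 0.1 × 24 + 0.4 × 4 + 0.35 × 8 + 0.1 × 73 + 0.05 × 47 = 2.4 + 1.6 + 2.8 + 7.3 + 2.35 = 16.45

Treatment A (26.2 QALYs)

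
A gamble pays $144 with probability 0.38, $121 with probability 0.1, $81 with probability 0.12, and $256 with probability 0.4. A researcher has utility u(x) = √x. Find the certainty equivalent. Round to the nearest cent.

$172.66

E[u] = 0.38·√144 + 0.1·√121 + 0.12·√81 + 0.4·√256 = 0.38·12 + 0.1·11 + 0.12·9 + 0.4·16 = 13.14
CE = (13.14)² = 172.6596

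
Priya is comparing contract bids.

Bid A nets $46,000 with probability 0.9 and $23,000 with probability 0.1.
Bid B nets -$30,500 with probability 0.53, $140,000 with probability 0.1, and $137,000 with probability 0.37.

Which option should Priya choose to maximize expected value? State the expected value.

Bid B ($48,525)

Bid A = 0.9 × 46000 + 0.1 × 23000 = 41400 + 2300 = 43700
Bid B = 0.53 × (-30500) + 0.1 × 140000 + 0.37 × 137000 = -16165 + 14000 + 50690 = 48525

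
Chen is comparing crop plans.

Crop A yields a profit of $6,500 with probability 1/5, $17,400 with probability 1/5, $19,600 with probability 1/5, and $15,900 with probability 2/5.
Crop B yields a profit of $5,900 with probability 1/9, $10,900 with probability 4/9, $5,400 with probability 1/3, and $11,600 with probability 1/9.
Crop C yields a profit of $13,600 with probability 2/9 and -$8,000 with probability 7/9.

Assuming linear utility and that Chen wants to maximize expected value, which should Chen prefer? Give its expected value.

Crop A = 1/5 × 6500 + 1/5 × 17400 + 1/5 × 19600 + 2/5 × 15900 = 1300 + 3480 + 3920 + 6360 = 15060
Crop B = 1/9 × 5900 + 4/9 × 10900 + 1/3 × 5400 + 1/9 × 11600 = 655.5556 + 4844.4444 + 1800 + 1288.8889 = 8588.8889
Crop C = 2/9 × 13600 + 7/9 × (-8000) = 3022.2222 − 6222.2222 = -3200

Crop A ($15,060)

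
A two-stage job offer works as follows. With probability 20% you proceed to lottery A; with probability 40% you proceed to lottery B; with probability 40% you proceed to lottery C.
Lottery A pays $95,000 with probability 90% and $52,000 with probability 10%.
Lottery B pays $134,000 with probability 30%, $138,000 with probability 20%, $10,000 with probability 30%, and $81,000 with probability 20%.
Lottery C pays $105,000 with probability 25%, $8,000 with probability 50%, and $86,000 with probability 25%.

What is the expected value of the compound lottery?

EV(A) = 0.9 × 95000 + 0.1 × 52000 = 85500 + 5200 = 90700
EV(B) = 0.3 × 134000 + 0.2 × 138000 + 0.3 × 10000 + 0.2 × 81000 = 40200 + 27600 + 3000 + 16200 = 87000
EV(C) = 0.25 × 105000 + 0.5 × 8000 + 0.25 × 86000 = 26250 + 4000 + 21500 = 51750
Overall = 0.2 × 90700 + 0.4 × 87000 + 0.4 × 51750 = 18140 + 34800 + 20700 = 73640

$73,640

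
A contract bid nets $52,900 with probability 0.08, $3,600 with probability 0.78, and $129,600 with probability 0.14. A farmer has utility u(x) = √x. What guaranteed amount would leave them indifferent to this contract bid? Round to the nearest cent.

E[u] = 0.08·√52900 + 0.78·√3600 + 0.14·√129600 = 0.08·230 + 0.78·60 + 0.14·360 = 115.6
CE = (115.6)² = 13363.36

$13,363.36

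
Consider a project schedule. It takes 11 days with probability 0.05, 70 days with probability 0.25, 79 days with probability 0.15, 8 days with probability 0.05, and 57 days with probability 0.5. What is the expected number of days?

EV = 0.05 × 11 + 0.25 × 70 + 0.15 × 79 + 0.05 × 8 + 0.5 × 57 = 0.55 + 17.5 + 11.85 + 0.4 + 28.5 = 58.8

58.8 days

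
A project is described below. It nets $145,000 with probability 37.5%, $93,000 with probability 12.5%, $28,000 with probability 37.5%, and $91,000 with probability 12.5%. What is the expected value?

EV = 0.375 × 145000 + 0.125 × 93000 + 0.375 × 28000 + 0.125 × 91000 = 54375 + 11625 + 10500 + 11375 = 87875

$87,875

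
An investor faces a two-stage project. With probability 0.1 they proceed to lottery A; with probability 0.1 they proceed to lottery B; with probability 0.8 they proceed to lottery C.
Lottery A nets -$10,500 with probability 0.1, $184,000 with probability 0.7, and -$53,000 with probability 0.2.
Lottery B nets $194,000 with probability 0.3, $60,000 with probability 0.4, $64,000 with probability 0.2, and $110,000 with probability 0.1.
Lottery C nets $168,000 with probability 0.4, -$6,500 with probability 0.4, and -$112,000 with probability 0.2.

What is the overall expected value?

EV(A) = 0.1 × (-10500) + 0.7 × 184000 + 0.2 × (-53000) = -1050 + 128800 − 10600 = 117150
EV(B) = 0.3 × 194000 + 0.4 × 60000 + 0.2 × 64000 + 0.1 × 110000 = 58200 + 24000 + 12800 + 11000 = 106000
EV(C) = 0.4 × 168000 + 0.4 × (-6500) + 0.2 × (-112000) = 67200 − 2600 − 22400 = 42200
Overall = 0.1 × 117150 + 0.1 × 106000 + 0.8 × 42200 = 11715 + 10600 + 33760 = 56075

$56,075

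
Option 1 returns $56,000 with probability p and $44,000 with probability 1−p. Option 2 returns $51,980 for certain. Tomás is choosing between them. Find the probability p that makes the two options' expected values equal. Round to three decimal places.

p·56000 + (1−p)·44000 = 51980
12000p + 44000 = 51980
p = (51980 − 44000) / 12000

p = 0.665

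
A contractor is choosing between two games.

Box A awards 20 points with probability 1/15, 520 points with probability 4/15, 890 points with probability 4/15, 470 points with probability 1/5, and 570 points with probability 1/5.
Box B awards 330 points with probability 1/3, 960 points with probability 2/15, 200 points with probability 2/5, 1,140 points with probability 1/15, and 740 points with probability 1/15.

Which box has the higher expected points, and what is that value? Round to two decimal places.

Box A (585.33 points)

Box A = 1/15 × 20 + 4/15 × 520 + 4/15 × 890 + 1/5 × 470 + 1/5 × 570 = 1.3333 + 138.6667 + 237.3333 + 94 + 114 = 585.3333
Box B = 1/3 × 330 + 2/15 × 960 + 2/5 × 200 + 1/15 × 1140 + 1/15 × 740 = 110 + 128 + 80 + 76 + 49.3333 = 443.3333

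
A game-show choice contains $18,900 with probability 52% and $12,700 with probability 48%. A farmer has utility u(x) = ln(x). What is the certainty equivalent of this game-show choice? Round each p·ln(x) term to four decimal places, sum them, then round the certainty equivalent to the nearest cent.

E[u] = 0.52·ln(18900) + 0.48·ln(12700) = 5.1204 + 4.5357 = 9.6561
CE = e^9.6561 ≈ 15616.76

$15,616.76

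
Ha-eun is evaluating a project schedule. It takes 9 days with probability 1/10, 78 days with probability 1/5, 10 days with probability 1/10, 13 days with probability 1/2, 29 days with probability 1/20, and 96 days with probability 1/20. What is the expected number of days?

EV = 1/10 × 9 + 1/5 × 78 + 1/10 × 10 + 1/2 × 13 + 1/20 × 29 + 1/20 × 96 = 0.9 + 15.6 + 1 + 6.5 + 1.45 + 4.8 = 30.25

30.25 days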